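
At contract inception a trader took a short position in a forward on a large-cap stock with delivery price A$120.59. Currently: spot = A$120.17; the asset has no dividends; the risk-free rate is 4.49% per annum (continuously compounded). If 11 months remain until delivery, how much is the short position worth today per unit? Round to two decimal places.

Current fair forward for the remaining 11 months: F = S·e^(r·T), r = 0.0449
F = 120.17 · e^(0.0449 × 11/12) = 120.17 × 1.042017 = 125.2192
Value of long forward = (F − K)·e^(−rT) = (125.2192 − 120.59) · e^(−0.0449·11/12)
= 4.6292 × 0.959677 = 4.44
Short position value = −(long value) = -A$4.44

-A$4.44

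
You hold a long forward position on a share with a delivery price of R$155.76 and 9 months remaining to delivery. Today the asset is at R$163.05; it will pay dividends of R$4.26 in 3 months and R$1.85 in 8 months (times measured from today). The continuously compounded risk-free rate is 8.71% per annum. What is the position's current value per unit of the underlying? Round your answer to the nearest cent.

R$11.23

PV(remaining dividends) I = 4.26·e^(−0.0871·3/12) + 1.85·e^(−0.0871·8/12) = 5.9139
Current forward F = (S − I)·e^(rT) = (163.05 − 5.9139)·e^(0.0871·9/12) = 157.1361 × 1.067506 = 167.7437
Value (long) = (F − K)·e^(−rT) = (167.7437 − 155.76) × 0.936763 = 11.2259
Value = R$11.23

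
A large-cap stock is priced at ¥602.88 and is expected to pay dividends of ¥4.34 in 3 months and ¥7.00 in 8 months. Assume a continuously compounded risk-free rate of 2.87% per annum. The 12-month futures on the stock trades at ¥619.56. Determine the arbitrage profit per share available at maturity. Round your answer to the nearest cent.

PV(dividends) I = 4.34·e^(−0.0287·3/12) + 7.00·e^(−0.0287·8/12) = 11.1763
Fair futures F* = (S − I)·e^(rT) = (602.88 − 11.1763)·e^0.028700 = 591.7037 × 1.029116 = 608.9317
Market ¥619.56 > fair 608.9317: forward overpriced → cash-and-carry (borrow at r, buy the stock and collect the dividends, short the forward).
Profit at T = |F_mkt − F*| = |619.56 − 608.9317| = ¥10.63 per share

¥10.63 per share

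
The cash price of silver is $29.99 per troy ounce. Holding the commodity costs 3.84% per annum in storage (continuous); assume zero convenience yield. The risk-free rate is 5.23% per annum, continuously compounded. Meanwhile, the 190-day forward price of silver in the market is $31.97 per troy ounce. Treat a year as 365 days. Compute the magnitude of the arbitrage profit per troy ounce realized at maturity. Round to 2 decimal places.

Fair forward: F* = S·e^(carry·T), with carry = (r + u) = 0.0523 + 0.0384 = 0.0907
F* = 29.99 · e^(0.0907 × 190/365) = 29.99 · e^0.047214 = 29.99 × 1.048346 = $31.4399
Market $31.97 > fair $31.4399: forward overpriced → cash-and-carry (buy spot, short the forward).
At maturity, profit = |F_mkt − F*| = |31.97 − 31.4399| = $0.53 per troy ounce

$0.53 per troy ounce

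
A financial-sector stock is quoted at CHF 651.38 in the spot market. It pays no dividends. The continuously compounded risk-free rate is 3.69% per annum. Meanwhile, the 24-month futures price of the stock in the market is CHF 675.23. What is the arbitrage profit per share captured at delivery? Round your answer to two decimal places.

CHF 26.04 per share

Fair futures: F* = S·e^(carry·T), with carry = r = 0.0369
F* = 651.38 · e^(0.0369 × 24/12) = 651.38 · e^0.073800 = 651.38 × 1.076591 = CHF 701.2698
Market CHF 675.23 < fair CHF 701.2698: forward underpriced → reverse cash-and-carry (short spot, go long the forward).
At maturity, profit = |F_mkt − F*| = |675.23 − 701.2698| = CHF 26.04 per share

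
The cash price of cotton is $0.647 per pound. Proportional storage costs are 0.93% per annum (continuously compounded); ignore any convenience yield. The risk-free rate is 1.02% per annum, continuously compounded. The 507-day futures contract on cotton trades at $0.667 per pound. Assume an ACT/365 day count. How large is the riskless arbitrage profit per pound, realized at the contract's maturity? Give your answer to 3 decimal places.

$0.002 per pound

Fair futures: F* = S·e^(carry·T), with carry = (r + u) = 0.0102 + 0.0093 = 0.0195
F* = 0.647 · e^(0.0195 × 507/365) = 0.647 · e^0.027086 = 0.647 × 1.027456 = $0.6648
Market $0.667 > fair $0.6648: forward overpriced → cash-and-carry (buy spot, short the forward).
At maturity, profit = |F_mkt − F*| = |0.667 − 0.6648| = $0.002 per pound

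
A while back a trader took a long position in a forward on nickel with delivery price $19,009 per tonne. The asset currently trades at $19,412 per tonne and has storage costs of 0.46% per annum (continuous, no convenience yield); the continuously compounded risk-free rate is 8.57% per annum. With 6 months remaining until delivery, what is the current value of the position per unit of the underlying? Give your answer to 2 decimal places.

Current fair forward for the remaining 6 months: F = S·e^((r + u)·T), (r + u) = 0.0857 + 0.0046 = 0.0903
F = 19412 · e^(0.0903 × 6/12) = 19412 × 1.04618478 = 20308.5389
Value of long forward = (F − K)·e^(−rT) = (20308.5389 − 19009) · e^(−0.0857·6/12)
= 1299.5389 × 0.95805509 = 1245.03

$1245.03 per tonne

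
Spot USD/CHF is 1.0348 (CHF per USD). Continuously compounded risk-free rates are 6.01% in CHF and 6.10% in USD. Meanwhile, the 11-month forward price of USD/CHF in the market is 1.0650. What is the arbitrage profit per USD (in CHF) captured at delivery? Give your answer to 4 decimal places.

Fair forward: F* = S·e^(carry·T), with carry = (r_CHF − r_USD) = 0.0601 − 0.0610 = -0.0009
F* = 1.0348 · e^(-0.0009 × 11/12) = 1.0348 · e^-0.000825 = 1.0348 × 0.999175 = 1.0339
Market 1.0650 > fair 1.0339: forward overpriced → cash-and-carry (buy spot, short the forward).
At maturity, profit = |F_mkt − F*| = |1.0650 − 1.0339| = 0.0311 per USD (in CHF)

0.0311 per USD (in CHF)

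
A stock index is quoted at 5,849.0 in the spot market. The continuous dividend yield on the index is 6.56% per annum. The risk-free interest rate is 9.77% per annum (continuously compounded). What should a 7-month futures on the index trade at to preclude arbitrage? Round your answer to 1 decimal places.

F = S·e^((r − q)T) = 5849.0 · e^((0.0977 − 0.0656) × 7/12)
= 5849.0 · e^0.018725 = 5849.0 × 1.018901
F = 5,959.6

5,959.6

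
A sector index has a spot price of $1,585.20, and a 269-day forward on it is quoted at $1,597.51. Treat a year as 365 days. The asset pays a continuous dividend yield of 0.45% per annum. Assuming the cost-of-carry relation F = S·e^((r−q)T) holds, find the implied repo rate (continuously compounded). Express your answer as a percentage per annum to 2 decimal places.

From F = S·e^((r−q)T): (r − q) = ln(F/S)/T
ln(1597.51/1585.20) = ln(1.007766) = 0.007736
(r − q) = 0.007736 / (269/365) = 0.010497
r = ln(F/S)/T + q = 0.010497 + 0.0045 = 0.014997
r = 1.50%

1.50%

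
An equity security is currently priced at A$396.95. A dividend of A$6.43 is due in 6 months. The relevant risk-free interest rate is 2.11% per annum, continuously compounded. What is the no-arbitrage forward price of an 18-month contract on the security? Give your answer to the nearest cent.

A$403.15

PV(dividends) I = 6.43·e^(−0.0211·6/12)
I = 6.3625
F = (S − I)·e^(rT) = (396.95 − 6.3625) · e^(0.0211·18/12)
= 390.5875 · e^0.031650 = 390.5875 × 1.032156 = A$403.15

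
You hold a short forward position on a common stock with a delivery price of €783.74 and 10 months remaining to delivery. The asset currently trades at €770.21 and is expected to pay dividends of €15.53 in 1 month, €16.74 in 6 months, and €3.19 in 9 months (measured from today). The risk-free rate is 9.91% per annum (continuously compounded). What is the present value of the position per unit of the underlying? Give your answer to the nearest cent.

PV(remaining dividends) I = 15.53·e^(−0.0991·1/12) + 16.74·e^(−0.0991·6/12) + 3.19·e^(−0.0991·9/12) = 34.2945
Current forward F = (S − I)·e^(rT) = (770.21 − 34.2945)·e^(0.0991·10/12) = 735.9155 × 1.086089 = 799.2697
Value (long) = (F − K)·e^(−rT) = (799.2697 − 783.74) × 0.920735 = 14.2987
Short position value = −(long value) = -€14.30

-€14.30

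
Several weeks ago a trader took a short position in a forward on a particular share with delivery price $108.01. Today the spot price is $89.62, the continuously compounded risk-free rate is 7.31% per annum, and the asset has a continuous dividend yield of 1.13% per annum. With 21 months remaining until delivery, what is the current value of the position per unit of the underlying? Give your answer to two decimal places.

$7.17

Current fair forward for the remaining 21 months: F = S·e^((r − q)·T), (r − q) = 0.0731 − 0.0113 = 0.0618
F = 89.62 · e^(0.0618 × 21/12) = 89.62 × 1.114215 = 99.8559
Value of long forward = (F − K)·e^(−rT) = (99.8559 − 108.01) · e^(−0.0731·21/12)
= -8.1541 × 0.879919 = -7.17
Short position value = −(long value) = $7.17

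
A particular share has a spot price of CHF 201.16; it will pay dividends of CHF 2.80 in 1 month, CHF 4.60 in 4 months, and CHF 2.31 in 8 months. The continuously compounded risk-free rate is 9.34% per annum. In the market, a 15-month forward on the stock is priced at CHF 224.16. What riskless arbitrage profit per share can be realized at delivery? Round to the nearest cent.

CHF 8.66 per share

PV(dividends) I = 2.80·e^(−0.0934·1/12) + 4.60·e^(−0.0934·4/12) + 2.31·e^(−0.0934·8/12) = 9.4078
Fair forward F* = (S − I)·e^(rT) = (201.16 − 9.4078)·e^0.116750 = 191.7522 × 1.123838 = 215.4984
Market CHF 224.16 > fair 215.4984: forward overpriced → cash-and-carry (borrow at r, buy the stock and collect the dividends, short the forward).
Profit at T = |F_mkt − F*| = |224.16 − 215.4984| = CHF 8.66 per share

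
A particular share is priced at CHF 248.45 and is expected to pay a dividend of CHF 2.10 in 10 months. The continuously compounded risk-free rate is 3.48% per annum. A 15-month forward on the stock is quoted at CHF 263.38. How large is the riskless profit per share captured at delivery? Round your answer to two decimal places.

PV(dividends) I = 2.10·e^(−0.0348·10/12) = 2.0400
Fair forward F* = (S − I)·e^(rT) = (248.45 − 2.0400)·e^0.043500 = 246.4100 × 1.044460 = 257.3654
Market CHF 263.38 > fair 257.3654: forward overpriced → cash-and-carry (borrow at r, buy the stock and collect the dividends, short the forward).
Profit at T = |F_mkt − F*| = |263.38 − 257.3654| = CHF 6.01 per share

CHF 6.01 per share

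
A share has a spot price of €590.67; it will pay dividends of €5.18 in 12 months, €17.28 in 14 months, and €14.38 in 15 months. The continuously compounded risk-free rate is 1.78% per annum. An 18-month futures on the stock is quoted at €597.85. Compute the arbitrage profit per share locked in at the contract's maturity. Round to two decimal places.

€28.25 per share

PV(dividends) I = 5.18·e^(−0.0178·12/12) + 17.28·e^(−0.0178·14/12) + 14.38·e^(−0.0178·15/12) = 36.0770
Fair futures F* = (S − I)·e^(rT) = (590.67 − 36.0770)·e^0.026700 = 554.5930 × 1.027060 = 569.6003
Market €597.85 > fair 569.6003: forward overpriced → cash-and-carry (borrow at r, buy the stock and collect the dividends, short the forward).
Profit at T = |F_mkt − F*| = |597.85 − 569.6003| = €28.25 per share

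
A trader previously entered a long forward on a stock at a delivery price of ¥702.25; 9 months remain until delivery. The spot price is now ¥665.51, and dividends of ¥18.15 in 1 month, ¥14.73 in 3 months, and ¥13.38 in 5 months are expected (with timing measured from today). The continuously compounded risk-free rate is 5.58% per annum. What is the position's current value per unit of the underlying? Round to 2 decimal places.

-¥53.62

PV(remaining dividends) I = 18.15·e^(−0.0558·1/12) + 14.73·e^(−0.0558·3/12) + 13.38·e^(−0.0558·5/12) = 45.6642
Current forward F = (S − I)·e^(rT) = (665.51 − 45.6642)·e^(0.0558·9/12) = 619.8458 × 1.042738 = 646.3368
Value (long) = (F − K)·e^(−rT) = (646.3368 − 702.25) × 0.959014 = -53.6215
Value = -¥53.62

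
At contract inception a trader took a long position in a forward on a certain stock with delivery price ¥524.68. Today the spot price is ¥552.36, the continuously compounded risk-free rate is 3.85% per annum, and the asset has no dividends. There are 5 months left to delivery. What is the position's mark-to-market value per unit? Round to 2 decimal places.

Current fair forward for the remaining 5 months: F = S·e^(r·T), r = 0.0385
F = 552.36 · e^(0.0385 × 5/12) = 552.36 × 1.016171 = 561.2922
Value of long forward = (F − K)·e^(−rT) = (561.2922 − 524.68) · e^(−0.0385·5/12)
= 36.6122 × 0.984086 = 36.03

¥36.03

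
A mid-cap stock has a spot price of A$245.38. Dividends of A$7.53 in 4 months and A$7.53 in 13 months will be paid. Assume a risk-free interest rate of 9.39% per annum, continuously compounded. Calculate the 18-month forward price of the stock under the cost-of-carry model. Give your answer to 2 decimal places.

PV(dividends) I = 7.53·e^(−0.0939·4/12) + 7.53·e^(−0.0939·13/12)
I = 7.2980 + 6.8017 = 14.0997
F = (S − I)·e^(rT) = (245.38 − 14.0997) · e^(0.0939·18/12)
= 231.2803 · e^0.140850 = 231.2803 × 1.151252 = A$266.26

A$266.26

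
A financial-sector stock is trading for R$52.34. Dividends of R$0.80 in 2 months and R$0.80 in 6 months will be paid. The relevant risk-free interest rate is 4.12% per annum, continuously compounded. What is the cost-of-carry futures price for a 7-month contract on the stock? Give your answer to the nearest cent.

R$52.00

PV(dividends) I = 0.80·e^(−0.0412·2/12) + 0.80·e^(−0.0412·6/12)
I = 0.7945 + 0.7837 = 1.5782
F = (S − I)·e^(rT) = (52.34 − 1.5782) · e^(0.0412·7/12)
= 50.7618 · e^0.024033 = 50.7618 × 1.024324 = R$52.00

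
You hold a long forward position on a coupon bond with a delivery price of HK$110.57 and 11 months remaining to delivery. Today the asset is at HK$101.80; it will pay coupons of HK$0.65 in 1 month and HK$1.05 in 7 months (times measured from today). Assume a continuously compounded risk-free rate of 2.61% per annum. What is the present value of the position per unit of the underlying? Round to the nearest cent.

PV(remaining coupons) I = 0.65·e^(−0.0261·1/12) + 1.05·e^(−0.0261·7/12) = 1.6827
Current forward F = (S − I)·e^(rT) = (101.80 − 1.6827)·e^(0.0261·11/12) = 100.1173 × 1.024213 = 102.5414
Value (long) = (F − K)·e^(−rT) = (102.5414 − 110.57) × 0.976359 = -7.8388
Value = -HK$7.84

-HK$7.84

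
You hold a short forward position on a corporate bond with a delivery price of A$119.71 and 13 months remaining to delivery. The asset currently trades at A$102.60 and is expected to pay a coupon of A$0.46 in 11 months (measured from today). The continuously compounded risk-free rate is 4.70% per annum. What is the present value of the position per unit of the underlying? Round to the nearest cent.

A$11.61

PV(remaining coupons) I = 0.46·e^(−0.0470·11/12) = 0.4406
Current forward F = (S − I)·e^(rT) = (102.60 − 0.4406)·e^(0.0470·13/12) = 102.1594 × 1.052235 = 107.4957
Value (long) = (F − K)·e^(−rT) = (107.4957 − 119.71) × 0.950358 = -11.6080
Short position value = −(long value) = A$11.61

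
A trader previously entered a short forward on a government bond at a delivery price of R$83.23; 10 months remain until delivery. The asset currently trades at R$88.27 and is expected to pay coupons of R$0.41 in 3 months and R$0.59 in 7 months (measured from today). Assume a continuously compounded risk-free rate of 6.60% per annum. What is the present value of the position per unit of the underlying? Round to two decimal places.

-R$8.52

PV(remaining coupons) I = 0.41·e^(−0.0660·3/12) + 0.59·e^(−0.0660·7/12) = 0.9710
Current forward F = (S − I)·e^(rT) = (88.27 − 0.9710)·e^(0.0660·10/12) = 87.2990 × 1.056541 = 92.2350
Value (long) = (F − K)·e^(−rT) = (92.2350 − 83.23) × 0.946485 = 8.5231
Short position value = −(long value) = -R$8.52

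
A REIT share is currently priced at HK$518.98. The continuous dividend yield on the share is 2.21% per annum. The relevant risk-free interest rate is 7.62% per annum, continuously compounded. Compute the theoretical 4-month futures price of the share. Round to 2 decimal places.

HK$528.42

F = S·e^((r − q)T) = 518.98 · e^((0.0762 − 0.0221) × 4/12)
= 518.98 · e^0.018033 = 518.98 × 1.018197
F = HK$528.42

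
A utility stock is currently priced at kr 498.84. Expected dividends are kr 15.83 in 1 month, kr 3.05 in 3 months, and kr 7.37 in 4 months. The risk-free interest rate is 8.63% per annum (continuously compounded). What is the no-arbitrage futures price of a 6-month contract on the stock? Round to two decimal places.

kr 493.83

PV(dividends) I = 15.83·e^(−0.0863·1/12) + 3.05·e^(−0.0863·3/12) + 7.37·e^(−0.0863·4/12)
I = 15.7166 + 2.9849 + 7.1610 = 25.8625
F = (S − I)·e^(rT) = (498.84 − 25.8625) · e^(0.0863·6/12)
= 472.9775 · e^0.043150 = 472.9775 × 1.044094 = kr 493.83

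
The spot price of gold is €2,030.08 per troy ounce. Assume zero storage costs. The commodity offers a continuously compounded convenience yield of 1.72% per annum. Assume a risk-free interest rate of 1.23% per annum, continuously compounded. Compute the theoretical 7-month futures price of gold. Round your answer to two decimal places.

Net carry = r + u − y = 0.0123 + 0.0000 − 0.0172 = -0.0049
F = S·e^((r+u−y)T) = 2030.08 · e^(-0.0049 × 7/12) = 2030.08 · e^-0.00285833
= 2030.08 × 0.99714575 = €2,024.29 per troy ounce

€2,024.29 per troy ounce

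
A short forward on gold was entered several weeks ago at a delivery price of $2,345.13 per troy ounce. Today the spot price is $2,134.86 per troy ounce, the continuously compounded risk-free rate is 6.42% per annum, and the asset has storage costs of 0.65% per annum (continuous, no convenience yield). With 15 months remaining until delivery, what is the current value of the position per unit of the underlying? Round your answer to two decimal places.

$12.01 per troy ounce

Current fair forward for the remaining 15 months: F = S·e^((r + u)·T), (r + u) = 0.0642 + 0.0065 = 0.0707
F = 2134.86 · e^(0.0707 × 15/12) = 2134.86 × 1.09239769 = 2332.1161
Value of long forward = (F − K)·e^(−rT) = (2332.1161 − 2345.13) · e^(−0.0642·15/12)
= -13.0139 × 0.92288560 = -12.01
Short position value = −(long value) = $12.01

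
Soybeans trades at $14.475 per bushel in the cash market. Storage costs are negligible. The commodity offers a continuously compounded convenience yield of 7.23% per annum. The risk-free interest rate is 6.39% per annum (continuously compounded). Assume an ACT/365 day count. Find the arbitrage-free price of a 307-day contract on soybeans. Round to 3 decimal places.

Net carry = r + u − y = 0.0639 + 0.0000 − 0.0723 = -0.0084
F = S·e^((r+u−y)T) = 14.475 · e^(-0.0084 × 307/365) = 14.475 · e^-0.007065
= 14.475 × 0.992960 = $14.373 per bushel

$14.373 per bushel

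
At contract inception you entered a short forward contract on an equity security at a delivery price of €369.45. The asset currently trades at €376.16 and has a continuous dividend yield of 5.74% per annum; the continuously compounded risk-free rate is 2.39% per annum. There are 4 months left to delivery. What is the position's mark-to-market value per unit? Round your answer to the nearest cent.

Current fair forward for the remaining 4 months: F = S·e^((r − q)·T), (r − q) = 0.0239 − 0.0574 = -0.0335
F = 376.16 · e^(-0.0335 × 4/12) = 376.16 × 0.988895 = 371.9827
Value of long forward = (F − K)·e^(−rT) = (371.9827 − 369.45) · e^(−0.0239·4/12)
= 2.5327 × 0.992065 = 2.51
Short position value = −(long value) = -€2.51

-€2.51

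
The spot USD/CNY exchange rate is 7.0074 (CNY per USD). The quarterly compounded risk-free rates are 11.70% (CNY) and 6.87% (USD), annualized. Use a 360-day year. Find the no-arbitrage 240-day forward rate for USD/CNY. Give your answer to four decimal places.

7.2314

By covered interest parity, F = S · (1+r_CNY/4)^(4T) / (1+r_USD/4)^(4T)
= 7.0074 × 1.079914 / 1.046458 = 7.0074 × 1.031971
F = 7.2314 CNY per USD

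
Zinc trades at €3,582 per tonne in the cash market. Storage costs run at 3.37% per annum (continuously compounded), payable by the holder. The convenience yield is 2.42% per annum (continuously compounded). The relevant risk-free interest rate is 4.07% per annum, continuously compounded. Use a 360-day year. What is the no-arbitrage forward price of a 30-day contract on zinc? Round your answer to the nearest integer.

€3,597 per tonne

Net carry = r + u − y = 0.0407 + 0.0337 − 0.0242 = 0.0502
F = S·e^((r+u−y)T) = 3582 · e^(0.0502 × 30/360) = 3582 · e^0.004183
= 3582 × 1.004192 = €3,597 per tonne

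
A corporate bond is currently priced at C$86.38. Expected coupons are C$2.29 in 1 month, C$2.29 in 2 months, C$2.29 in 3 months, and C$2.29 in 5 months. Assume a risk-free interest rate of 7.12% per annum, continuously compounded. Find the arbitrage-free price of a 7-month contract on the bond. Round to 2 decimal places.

PV(coupons) I = 2.29·e^(−0.0712·1/12) + 2.29·e^(−0.0712·2/12) + 2.29·e^(−0.0712·3/12) + 2.29·e^(−0.0712·5/12)
I = 2.2765 + 2.2630 + 2.2496 + 2.2231 = 9.0122
F = (S − I)·e^(rT) = (86.38 − 9.0122) · e^(0.0712·7/12)
= 77.3678 · e^0.041533 = 77.3678 × 1.042408 = C$80.65

C$80.65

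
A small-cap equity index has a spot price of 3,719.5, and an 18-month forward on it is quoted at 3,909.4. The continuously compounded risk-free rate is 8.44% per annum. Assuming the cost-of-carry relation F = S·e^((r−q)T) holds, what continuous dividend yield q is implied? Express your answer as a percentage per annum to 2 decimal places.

From F = S·e^((r−q)T): (r − q) = ln(F/S)/T
ln(3909.4/3719.5) = ln(1.051055) = 0.049794
(r − q) = 0.049794 / (18/12) = 0.033196
q = r − ln(F/S)/T = 0.0844 − 0.033196 = 0.051204
q = 5.12%

5.12%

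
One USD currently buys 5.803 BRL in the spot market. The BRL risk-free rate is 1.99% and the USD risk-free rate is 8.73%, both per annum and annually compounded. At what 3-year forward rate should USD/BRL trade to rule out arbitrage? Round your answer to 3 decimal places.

By covered interest parity, F = S · (1+r_BRL)^T / (1+r_USD)^T
= 5.803 × 1.060896 / 1.285429 = 5.803 × 0.825324
F = 4.789 BRL per USD

4.789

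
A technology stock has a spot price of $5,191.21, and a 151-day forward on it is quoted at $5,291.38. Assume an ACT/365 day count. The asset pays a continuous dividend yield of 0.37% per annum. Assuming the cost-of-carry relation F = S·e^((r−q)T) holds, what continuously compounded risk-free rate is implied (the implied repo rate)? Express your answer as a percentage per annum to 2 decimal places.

4.99%

From F = S·e^((r−q)T): (r − q) = ln(F/S)/T
ln(5291.38/5191.21) = ln(1.019296) = 0.019112
(r − q) = 0.019112 / (151/365) = 0.046198
r = ln(F/S)/T + q = 0.046198 + 0.0037 = 0.049898
r = 4.99%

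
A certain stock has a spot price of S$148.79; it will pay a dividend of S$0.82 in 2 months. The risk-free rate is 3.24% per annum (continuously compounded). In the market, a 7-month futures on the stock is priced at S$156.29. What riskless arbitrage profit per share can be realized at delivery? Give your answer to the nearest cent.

S$5.49 per share

PV(dividends) I = 0.82·e^(−0.0324·2/12) = 0.8156
Fair futures F* = (S − I)·e^(rT) = (148.79 − 0.8156)·e^0.018900 = 147.9744 × 1.019080 = 150.7978
Market S$156.29 > fair 150.7978: forward overpriced → cash-and-carry (borrow at r, buy the stock and collect the dividends, short the forward).
Profit at T = |F_mkt − F*| = |156.29 − 150.7978| = S$5.49 per share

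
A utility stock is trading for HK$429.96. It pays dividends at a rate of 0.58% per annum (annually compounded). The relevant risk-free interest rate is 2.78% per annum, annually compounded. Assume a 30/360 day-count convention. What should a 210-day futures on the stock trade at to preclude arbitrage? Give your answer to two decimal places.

F = S · (1+r)^T / (1+q)^T
= 429.96 × 1.016124 / 1.003379 = 429.96 × 1.012702
F = HK$435.42

HK$435.42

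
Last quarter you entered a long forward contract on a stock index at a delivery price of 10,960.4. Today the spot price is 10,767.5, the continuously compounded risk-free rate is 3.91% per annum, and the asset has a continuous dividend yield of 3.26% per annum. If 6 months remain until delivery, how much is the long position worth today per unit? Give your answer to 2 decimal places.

Current fair forward for the remaining 6 months: F = S·e^((r − q)·T), (r − q) = 0.0391 − 0.0326 = 0.0065
F = 10767.5 · e^(0.0065 × 6/12) = 10767.5 × 1.00325529 = 10802.5513
Value of long forward = (F − K)·e^(−rT) = (10802.5513 − 10960.4) · e^(−0.0391·6/12)
= -157.8487 × 0.98063986 = -154.79

-154.79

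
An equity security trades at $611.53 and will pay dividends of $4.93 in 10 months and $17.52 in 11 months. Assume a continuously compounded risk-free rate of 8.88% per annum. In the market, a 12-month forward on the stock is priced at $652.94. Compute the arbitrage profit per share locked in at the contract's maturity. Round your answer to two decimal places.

PV(dividends) I = 4.93·e^(−0.0888·10/12) + 17.52·e^(−0.0888·11/12) = 20.7287
Fair forward F* = (S − I)·e^(rT) = (611.53 − 20.7287)·e^0.088800 = 590.8013 × 1.092862 = 645.6643
Market $652.94 > fair 645.6643: forward overpriced → cash-and-carry (borrow at r, buy the stock and collect the dividends, short the forward).
Profit at T = |F_mkt − F*| = |652.94 − 645.6643| = $7.28 per share

$7.28 per share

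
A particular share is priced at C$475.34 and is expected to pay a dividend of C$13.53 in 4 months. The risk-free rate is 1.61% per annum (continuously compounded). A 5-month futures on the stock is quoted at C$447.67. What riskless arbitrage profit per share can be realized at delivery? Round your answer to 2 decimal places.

PV(dividends) I = 13.53·e^(−0.0161·4/12) = 13.4576
Fair futures F* = (S − I)·e^(rT) = (475.34 − 13.4576)·e^0.006708 = 461.8824 × 1.006731 = 464.9913
Market C$447.67 < fair 464.9913: forward underpriced → reverse cash-and-carry (short the stock, invest proceeds at r, pay the dividends, go long the forward).
Profit at T = |F_mkt − F*| = |447.67 − 464.9913| = C$17.32 per share

C$17.32 per share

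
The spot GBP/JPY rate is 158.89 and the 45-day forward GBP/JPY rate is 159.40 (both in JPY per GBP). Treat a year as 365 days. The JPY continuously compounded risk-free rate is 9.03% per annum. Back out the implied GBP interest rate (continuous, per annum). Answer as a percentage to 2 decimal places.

6.43%

F = S·e^((r_JPY − r_GBP)T) ⇒ r_GBP = r_JPY − ln(F/S)/T
ln(159.40/158.89) = 0.003205; /(45/365) = 0.025996
r_GBP = 0.0903 − 0.025996 = 0.064304
r_GBP = 6.43%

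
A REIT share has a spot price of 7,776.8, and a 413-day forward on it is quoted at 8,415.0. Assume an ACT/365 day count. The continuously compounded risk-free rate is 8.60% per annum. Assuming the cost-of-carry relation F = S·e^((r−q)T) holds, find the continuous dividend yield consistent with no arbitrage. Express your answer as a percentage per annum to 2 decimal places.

From F = S·e^((r−q)T): (r − q) = ln(F/S)/T
ln(8415.0/7776.8) = ln(1.082065) = 0.078871
(r − q) = 0.078871 / (413/365) = 0.069704
q = r − ln(F/S)/T = 0.0860 − 0.069704 = 0.016296
q = 1.63%

1.63%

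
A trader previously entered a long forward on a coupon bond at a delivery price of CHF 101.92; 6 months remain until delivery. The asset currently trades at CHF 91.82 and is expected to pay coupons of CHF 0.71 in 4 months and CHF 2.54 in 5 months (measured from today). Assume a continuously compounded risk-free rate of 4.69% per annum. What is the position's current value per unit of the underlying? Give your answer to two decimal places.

-CHF 10.93

PV(remaining coupons) I = 0.71·e^(−0.0469·4/12) + 2.54·e^(−0.0469·5/12) = 3.1898
Current forward F = (S − I)·e^(rT) = (91.82 − 3.1898)·e^(0.0469·6/12) = 88.6302 × 1.023727 = 90.7331
Value (long) = (F − K)·e^(−rT) = (90.7331 − 101.92) × 0.976823 = -10.9276
Value = -CHF 10.93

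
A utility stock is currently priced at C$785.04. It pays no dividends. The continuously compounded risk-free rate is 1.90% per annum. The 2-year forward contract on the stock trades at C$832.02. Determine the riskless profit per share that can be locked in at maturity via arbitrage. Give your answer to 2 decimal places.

C$16.57 per share

Fair forward: F* = S·e^(carry·T), with carry = r = 0.0190
F* = 785.04 · e^(0.0190 × 2) = 785.04 · e^0.038000 = 785.04 × 1.038731 = C$815.4454
Market C$832.02 > fair C$815.4454: forward overpriced → cash-and-carry (buy spot, short the forward).
At maturity, profit = |F_mkt − F*| = |832.02 − 815.4454| = C$16.57 per share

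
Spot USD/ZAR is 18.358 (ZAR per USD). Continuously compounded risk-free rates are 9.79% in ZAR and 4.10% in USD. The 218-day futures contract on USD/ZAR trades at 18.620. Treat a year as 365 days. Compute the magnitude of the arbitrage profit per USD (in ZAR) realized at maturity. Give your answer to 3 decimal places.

Fair futures: F* = S·e^(carry·T), with carry = (r_ZAR − r_USD) = 0.0979 − 0.0410 = 0.0569
F* = 18.358 · e^(0.0569 × 218/365) = 18.358 · e^0.033984 = 18.358 × 1.034568 = 18.9926
Market 18.620 < fair 18.9926: forward underpriced → reverse cash-and-carry (short spot, go long the forward).
At maturity, profit = |F_mkt − F*| = |18.620 − 18.9926| = 0.373 per USD (in ZAR)

0.373 per USD (in ZAR)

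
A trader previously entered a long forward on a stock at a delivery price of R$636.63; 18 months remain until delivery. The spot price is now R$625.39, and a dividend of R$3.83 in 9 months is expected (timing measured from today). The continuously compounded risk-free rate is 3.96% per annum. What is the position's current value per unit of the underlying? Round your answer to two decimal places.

R$21.76

PV(remaining dividends) I = 3.83·e^(−0.0396·9/12) = 3.7179
Current forward F = (S − I)·e^(rT) = (625.39 − 3.7179)·e^(0.0396·18/12) = 621.6721 × 1.061200 = 659.7184
Value (long) = (F − K)·e^(−rT) = (659.7184 − 636.63) × 0.942330 = 21.7569
Value = R$21.76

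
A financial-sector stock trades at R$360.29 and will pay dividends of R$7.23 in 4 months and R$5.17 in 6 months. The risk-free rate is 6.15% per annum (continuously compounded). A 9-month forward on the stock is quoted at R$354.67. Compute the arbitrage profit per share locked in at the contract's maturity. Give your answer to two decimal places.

R$9.96 per share

PV(dividends) I = 7.23·e^(−0.0615·4/12) + 5.17·e^(−0.0615·6/12) = 12.0967
Fair forward F* = (S − I)·e^(rT) = (360.29 − 12.0967)·e^0.046125 = 348.1933 × 1.047205 = 364.6298
Market R$354.67 < fair 364.6298: forward underpriced → reverse cash-and-carry (short the stock, invest proceeds at r, pay the dividends, go long the forward).
Profit at T = |F_mkt − F*| = |354.67 − 364.6298| = R$9.96 per share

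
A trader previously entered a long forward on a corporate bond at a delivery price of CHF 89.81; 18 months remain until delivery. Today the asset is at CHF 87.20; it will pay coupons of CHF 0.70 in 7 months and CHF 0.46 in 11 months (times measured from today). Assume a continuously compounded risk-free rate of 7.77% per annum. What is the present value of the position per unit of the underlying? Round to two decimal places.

PV(remaining coupons) I = 0.70·e^(−0.0777·7/12) + 0.46·e^(−0.0777·11/12) = 1.0974
Current forward F = (S − I)·e^(rT) = (87.20 − 1.0974)·e^(0.0777·18/12) = 86.1026 × 1.123614 = 96.7461
Value (long) = (F − K)·e^(−rT) = (96.7461 − 89.81) × 0.889986 = 6.1730
Value = CHF 6.17

CHF 6.17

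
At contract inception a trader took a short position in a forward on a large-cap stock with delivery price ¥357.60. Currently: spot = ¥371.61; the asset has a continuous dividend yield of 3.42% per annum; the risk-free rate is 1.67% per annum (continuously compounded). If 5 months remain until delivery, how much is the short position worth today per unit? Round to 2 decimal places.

Current fair forward for the remaining 5 months: F = S·e^((r − q)·T), (r − q) = 0.0167 − 0.0342 = -0.0175
F = 371.61 · e^(-0.0175 × 5/12) = 371.61 × 0.992735 = 368.9103
Value of long forward = (F − K)·e^(−rT) = (368.9103 − 357.60) · e^(−0.0167·5/12)
= 11.3103 × 0.993066 = 11.23
Short position value = −(long value) = -¥11.23

-¥11.23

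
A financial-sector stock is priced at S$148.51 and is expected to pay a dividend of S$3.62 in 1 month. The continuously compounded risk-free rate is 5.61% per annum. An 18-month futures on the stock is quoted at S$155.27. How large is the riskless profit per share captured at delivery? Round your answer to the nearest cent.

PV(dividends) I = 3.62·e^(−0.0561·1/12) = 3.6031
Fair futures F* = (S − I)·e^(rT) = (148.51 − 3.6031)·e^0.084150 = 144.9069 × 1.087792 = 157.6286
Market S$155.27 < fair 157.6286: forward underpriced → reverse cash-and-carry (short the stock, invest proceeds at r, pay the dividends, go long the forward).
Profit at T = |F_mkt − F*| = |155.27 − 157.6286| = S$2.36 per share

S$2.36 per share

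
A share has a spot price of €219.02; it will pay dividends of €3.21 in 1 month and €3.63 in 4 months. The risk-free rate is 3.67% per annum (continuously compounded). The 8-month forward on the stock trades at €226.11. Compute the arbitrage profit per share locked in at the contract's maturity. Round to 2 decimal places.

€8.62 per share

PV(dividends) I = 3.21·e^(−0.0367·1/12) + 3.63·e^(−0.0367·4/12) = 6.7861
Fair forward F* = (S − I)·e^(rT) = (219.02 − 6.7861)·e^0.024467 = 212.2339 × 1.024769 = 217.4907
Market €226.11 > fair 217.4907: forward overpriced → cash-and-carry (borrow at r, buy the stock and collect the dividends, short the forward).
Profit at T = |F_mkt − F*| = |226.11 − 217.4907| = €8.62 per share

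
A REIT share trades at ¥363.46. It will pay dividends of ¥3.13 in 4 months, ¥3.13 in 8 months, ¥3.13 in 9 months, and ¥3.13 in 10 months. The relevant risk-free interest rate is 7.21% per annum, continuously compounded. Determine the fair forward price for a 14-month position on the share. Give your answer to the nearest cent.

PV(dividends) I = 3.13·e^(−0.0721·4/12) + 3.13·e^(−0.0721·8/12) + 3.13·e^(−0.0721·9/12) + 3.13·e^(−0.0721·10/12)
I = 3.0557 + 2.9831 + 2.9652 + 2.9475 = 11.9515
F = (S − I)·e^(rT) = (363.46 − 11.9515) · e^(0.0721·14/12)
= 351.5085 · e^0.084117 = 351.5085 × 1.087756 = ¥382.36

¥382.36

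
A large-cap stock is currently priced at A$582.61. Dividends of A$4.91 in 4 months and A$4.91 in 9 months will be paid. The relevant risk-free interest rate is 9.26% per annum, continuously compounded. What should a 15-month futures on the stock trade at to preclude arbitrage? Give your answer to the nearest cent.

A$643.62

PV(dividends) I = 4.91·e^(−0.0926·4/12) + 4.91·e^(−0.0926·9/12)
I = 4.7608 + 4.5806 = 9.3414
F = (S − I)·e^(rT) = (582.61 − 9.3414) · e^(0.0926·15/12)
= 573.2686 · e^0.115750 = 573.2686 × 1.122715 = A$643.62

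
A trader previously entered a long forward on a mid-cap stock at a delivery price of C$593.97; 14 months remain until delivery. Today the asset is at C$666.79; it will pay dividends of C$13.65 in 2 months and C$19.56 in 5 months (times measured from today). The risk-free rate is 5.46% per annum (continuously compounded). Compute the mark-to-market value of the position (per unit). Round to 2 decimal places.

C$76.83

PV(remaining dividends) I = 13.65·e^(−0.0546·2/12) + 19.56·e^(−0.0546·5/12) = 32.6464
Current forward F = (S − I)·e^(rT) = (666.79 − 32.6464)·e^(0.0546·14/12) = 634.1436 × 1.065773 = 675.8531
Value (long) = (F − K)·e^(−rT) = (675.8531 − 593.97) × 0.938286 = 76.8298
Value = C$76.83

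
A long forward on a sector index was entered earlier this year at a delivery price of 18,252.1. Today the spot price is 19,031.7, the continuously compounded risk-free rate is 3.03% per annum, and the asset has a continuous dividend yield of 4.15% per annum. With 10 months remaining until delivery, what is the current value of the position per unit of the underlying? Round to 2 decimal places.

587.77

Current fair forward for the remaining 10 months: F = S·e^((r − q)·T), (r − q) = 0.0303 − 0.0415 = -0.0112
F = 19031.7 · e^(-0.0112 × 10/12) = 19031.7 × 0.99071009 = 18854.8972
Value of long forward = (F − K)·e^(−rT) = (18854.8972 − 18252.1) · e^(−0.0303·10/12)
= 602.7972 × 0.97506612 = 587.77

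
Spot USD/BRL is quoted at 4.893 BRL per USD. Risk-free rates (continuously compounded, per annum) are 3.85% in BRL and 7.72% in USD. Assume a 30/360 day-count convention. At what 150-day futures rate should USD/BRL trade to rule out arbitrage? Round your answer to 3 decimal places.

F = S·e^((r_BRL − r_USD)T) = 4.893 · e^((0.0385 − 0.0772) × 150/360)
= 4.893 · e^-0.016125 = 4.893 × 0.984004
F = 4.815 BRL per USD

4.815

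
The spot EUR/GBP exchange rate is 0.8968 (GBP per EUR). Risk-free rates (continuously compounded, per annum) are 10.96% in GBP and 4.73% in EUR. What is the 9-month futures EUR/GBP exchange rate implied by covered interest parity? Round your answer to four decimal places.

F = S·e^((r_GBP − r_EUR)T) = 0.8968 · e^((0.1096 − 0.0473) × 9/12)
= 0.8968 · e^0.046725 = 0.8968 × 1.047834
F = 0.9397 GBP per EUR

0.9397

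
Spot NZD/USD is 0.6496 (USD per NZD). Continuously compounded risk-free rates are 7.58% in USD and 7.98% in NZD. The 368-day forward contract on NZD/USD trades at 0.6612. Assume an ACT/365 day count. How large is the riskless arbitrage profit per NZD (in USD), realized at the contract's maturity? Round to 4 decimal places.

0.0142 per NZD (in USD)

Fair forward: F* = S·e^(carry·T), with carry = (r_USD − r_NZD) = 0.0758 − 0.0798 = -0.0040
F* = 0.6496 · e^(-0.0040 × 368/365) = 0.6496 · e^-0.004033 = 0.6496 × 0.995975 = 0.6470
Market 0.6612 > fair 0.6470: forward overpriced → cash-and-carry (buy spot, short the forward).
At maturity, profit = |F_mkt − F*| = |0.6612 − 0.6470| = 0.0142 per NZD (in USD)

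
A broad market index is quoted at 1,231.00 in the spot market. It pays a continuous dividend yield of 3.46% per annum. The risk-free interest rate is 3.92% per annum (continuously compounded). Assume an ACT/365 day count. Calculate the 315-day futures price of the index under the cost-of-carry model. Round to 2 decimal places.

F = S·e^((r − q)T) = 1231.00 · e^((0.0392 − 0.0346) × 315/365)
= 1231.00 · e^0.00396986 = 1231.00 × 1.00397775
F = 1,235.90

1,235.90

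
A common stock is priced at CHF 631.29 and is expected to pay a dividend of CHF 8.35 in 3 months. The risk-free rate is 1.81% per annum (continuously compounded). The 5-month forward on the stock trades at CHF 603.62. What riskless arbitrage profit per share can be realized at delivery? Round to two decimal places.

PV(dividends) I = 8.35·e^(−0.0181·3/12) = 8.3123
Fair forward F* = (S − I)·e^(rT) = (631.29 − 8.3123)·e^0.007542 = 622.9777 × 1.007571 = 627.6943
Market CHF 603.62 < fair 627.6943: forward underpriced → reverse cash-and-carry (short the stock, invest proceeds at r, pay the dividends, go long the forward).
Profit at T = |F_mkt − F*| = |603.62 − 627.6943| = CHF 24.07 per share

CHF 24.07 per share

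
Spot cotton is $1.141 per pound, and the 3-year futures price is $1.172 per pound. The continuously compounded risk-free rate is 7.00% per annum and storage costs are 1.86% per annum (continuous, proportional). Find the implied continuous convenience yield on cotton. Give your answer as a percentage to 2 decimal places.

F = S·e^((r+u−y)T) ⇒ (r+u−y) = ln(F/S)/T
ln(1.172/1.141) = 0.026807; /T ⇒ 0.008936
y = r + u − ln(F/S)/T = 0.0700 + 0.0186 − 0.008936 = 0.079664
y = 7.97%

7.97%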